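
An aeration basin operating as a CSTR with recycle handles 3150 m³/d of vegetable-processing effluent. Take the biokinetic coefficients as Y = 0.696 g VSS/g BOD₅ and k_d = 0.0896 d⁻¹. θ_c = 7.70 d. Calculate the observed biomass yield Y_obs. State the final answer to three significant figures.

Y_obs = Y / (1 + k_d θ_c) = 0.696 / (1 + 0.0896 × 7.70) = 0.696 / 1.690 = 0.4119.

Y_obs ≈ 0.412 g VSS/g BOD₅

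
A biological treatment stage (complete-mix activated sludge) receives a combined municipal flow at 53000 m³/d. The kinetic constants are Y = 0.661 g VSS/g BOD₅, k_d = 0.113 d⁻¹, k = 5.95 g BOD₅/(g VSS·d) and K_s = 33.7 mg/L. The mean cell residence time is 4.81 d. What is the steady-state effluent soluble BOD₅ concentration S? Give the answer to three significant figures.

Effluent substrate depends only on kinetics and SRT: S = K_s(1 + k_d θ_c) / [θ_c(Yk − k_d) − 1] = 33.7 × (1 + 0.113 × 4.81) / [4.81 × (0.661 × 5.95 − 0.113) − 1] = 52.02 / 17.37 = 2.994 mg/L.

S ≈ 2.99 mg/L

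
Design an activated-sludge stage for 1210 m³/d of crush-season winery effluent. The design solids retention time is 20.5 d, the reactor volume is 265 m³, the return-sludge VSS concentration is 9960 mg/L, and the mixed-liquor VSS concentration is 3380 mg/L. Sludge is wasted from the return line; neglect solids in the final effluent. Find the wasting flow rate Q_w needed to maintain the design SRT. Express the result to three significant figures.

Q_w ≈ 4.39 m³/d

Q_w = (V·X)/(θ_c X_r) = 265.0 × 3380 / (20.5 × 9960) = 4.387 m³/d.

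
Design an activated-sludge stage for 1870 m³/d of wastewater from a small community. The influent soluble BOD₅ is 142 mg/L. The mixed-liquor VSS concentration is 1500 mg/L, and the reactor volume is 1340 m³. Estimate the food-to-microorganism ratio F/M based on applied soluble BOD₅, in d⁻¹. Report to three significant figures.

F/M ≈ 0.132 d⁻¹

F/M = Q·S₀ / (V·X) = 1870 × 142 / (1340 × 1500) = 0.1321 g soluble BOD₅·(g VSS·d)⁻¹.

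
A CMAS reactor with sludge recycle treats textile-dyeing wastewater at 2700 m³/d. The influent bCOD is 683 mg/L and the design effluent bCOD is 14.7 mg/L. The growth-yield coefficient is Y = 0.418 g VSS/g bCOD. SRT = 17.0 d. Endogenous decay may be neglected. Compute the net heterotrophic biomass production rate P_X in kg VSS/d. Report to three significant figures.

Since k_d ≈ 0, Y_obs = Y = 0.418 g VSS/g bCOD.
Substrate removed = Q·(S₀ − S) = 2700 m³/d × (683 − 14.7) g/m³ = 1.8×10^6 g/d = 1804 kg/d.
Net biomass production P_X = Y_obs × Q·(S₀ − S) = 0.4180 × 1804 = 754.2 kg VSS/d.

P_X ≈ 754 kg VSS/d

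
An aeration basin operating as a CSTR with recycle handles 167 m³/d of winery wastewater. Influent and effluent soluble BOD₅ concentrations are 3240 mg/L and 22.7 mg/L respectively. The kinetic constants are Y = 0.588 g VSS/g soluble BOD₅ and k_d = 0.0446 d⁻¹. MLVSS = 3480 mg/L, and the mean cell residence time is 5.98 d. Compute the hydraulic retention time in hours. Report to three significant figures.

τ ≈ 61.6 h

Rearranging the biomass balance for a CMAS with decay, V = Y·Q·ΔS·θ_c / [X·(1+k_d θ_c)] = 0.588 × 167 × (3240 − 22.7) × 5.98 / [3480 × (1 + 0.0446 × 5.98)] = 1.89×10^6 / 4408 = 428.6 m³.
HRT = V/Q = 428.6 m³ / 167 m³·d⁻¹ = 2.566 d × 24 = 61.59 h.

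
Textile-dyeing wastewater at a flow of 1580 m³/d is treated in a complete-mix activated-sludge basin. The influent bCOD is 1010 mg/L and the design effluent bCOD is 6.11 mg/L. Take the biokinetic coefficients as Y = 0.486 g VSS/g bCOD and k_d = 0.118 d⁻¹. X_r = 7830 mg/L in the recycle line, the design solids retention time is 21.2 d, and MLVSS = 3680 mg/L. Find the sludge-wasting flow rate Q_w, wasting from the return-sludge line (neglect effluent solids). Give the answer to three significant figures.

Q_w ≈ 28.1 m³/d

Rearranging the biomass balance for a CMAS with decay, V = Y·Q·ΔS·θ_c / [X·(1+k_d θ_c)] = 0.486 × 1580 × (1010 − 6.11) × 21.2 / [3680 × (1 + 0.118 × 21.2)] = 1.63×10^7 / 12886 = 1268 m³.
Wasting from the return line (neglecting effluent solids): Q_w = V·X / (θ_c·X_r) = 1268 × 3680 / (21.2 × 7830) = 28.12 m³/d.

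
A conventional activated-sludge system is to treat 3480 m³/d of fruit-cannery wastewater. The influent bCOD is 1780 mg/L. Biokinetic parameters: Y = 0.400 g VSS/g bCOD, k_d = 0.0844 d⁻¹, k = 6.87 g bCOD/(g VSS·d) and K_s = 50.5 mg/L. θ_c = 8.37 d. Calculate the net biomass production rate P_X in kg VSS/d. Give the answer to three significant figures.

From the Monod/SRT balance for a CMAS, S = K_s·(1+k_d θ_c)/[θ_c·(Y k − k_d) − 1] = 50.5 × (1 + 0.0844 × 8.37) / [8.37 × (0.400 × 6.87 − 0.0844) − 1] = 86.17 / 21.29 = 4.047 mg/L.
The observed yield is Y_obs = Y/(1 + k_d·θ_c) = 0.400 / (1 + 0.0844 × 8.37) = 0.400 / 1.706 = 0.2344 g VSS per g bCOD removed.
Substrate removed = Q·(S₀ − S) = 3480 m³/d × (1780 − 4.05) g/m³ = 6.18×10^6 g/d = 6180 kg/d.
P_X = Y_obs · Q(S₀ − S) = 0.2344 × 6180 = 1449 kg VSS/d.

P_X ≈ 1450 kg VSS/d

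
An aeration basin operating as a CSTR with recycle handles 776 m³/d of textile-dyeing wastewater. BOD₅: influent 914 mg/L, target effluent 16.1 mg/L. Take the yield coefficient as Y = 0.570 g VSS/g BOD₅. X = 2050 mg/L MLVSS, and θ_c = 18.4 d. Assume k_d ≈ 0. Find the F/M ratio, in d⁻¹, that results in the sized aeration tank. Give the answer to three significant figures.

F/M ≈ 0.0971 d⁻¹

V·X = Y·Q·ΔS·θ_c gives V = 0.570 × 776 × (914 − 16.1) × 18.4 / 2050 = 3565 m³.
F/M = applied load / biomass = Q·S₀/(V·X) = 776 × 914 / (3565 × 2050) = 0.09706 d⁻¹.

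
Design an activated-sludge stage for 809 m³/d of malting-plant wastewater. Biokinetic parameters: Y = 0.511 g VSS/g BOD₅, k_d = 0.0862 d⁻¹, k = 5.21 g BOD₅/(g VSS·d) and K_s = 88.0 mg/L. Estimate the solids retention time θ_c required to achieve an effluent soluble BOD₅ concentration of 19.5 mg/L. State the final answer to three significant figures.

Specific growth rate at S = 19.5 mg/L: μ = YkS/(K_s+S) = 0.511·5.21·19.5/(88.0+19.5) = 0.4829 d⁻¹.
Then 1/θ_c = μ − k_d = 0.4829 − 0.0862 = 0.3967 d⁻¹, giving θ_c = 2.521 d.

θ_c ≈ 2.52 d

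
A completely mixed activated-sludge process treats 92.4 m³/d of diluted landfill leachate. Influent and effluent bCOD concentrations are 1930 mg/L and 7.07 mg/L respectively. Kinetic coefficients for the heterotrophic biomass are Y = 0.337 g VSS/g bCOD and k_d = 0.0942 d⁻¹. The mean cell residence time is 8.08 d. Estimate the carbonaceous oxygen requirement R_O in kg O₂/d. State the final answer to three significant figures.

R_O ≈ 129 kg O₂/d

Y_obs = Y / (1 + k_d θ_c) = 0.337 / (1 + 0.0942 × 8.08) = 0.337 / 1.761 = 0.1914.
Mass of bCOD removed per day: Q(S₀ − S) = 92.4 × 1923 g/m³ = 177.7 kg/d.
Net sludge production P_X = 0.1914 × 177.7 = 34.00 kg VSS/d.
R_O = Q·ΔS − 1.42 P_X = 177.7 − 48.28 = 129.4 kg O₂/d.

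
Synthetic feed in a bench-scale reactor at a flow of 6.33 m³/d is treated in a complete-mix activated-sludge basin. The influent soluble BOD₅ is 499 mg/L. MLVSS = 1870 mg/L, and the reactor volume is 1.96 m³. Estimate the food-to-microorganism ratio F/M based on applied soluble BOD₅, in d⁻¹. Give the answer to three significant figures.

F/M ≈ 0.862 d⁻¹

F/M = Q·S₀ / (V·X) = 6.33 × 499 / (1.960 × 1870) = 0.8618 g soluble BOD₅·(g VSS·d)⁻¹.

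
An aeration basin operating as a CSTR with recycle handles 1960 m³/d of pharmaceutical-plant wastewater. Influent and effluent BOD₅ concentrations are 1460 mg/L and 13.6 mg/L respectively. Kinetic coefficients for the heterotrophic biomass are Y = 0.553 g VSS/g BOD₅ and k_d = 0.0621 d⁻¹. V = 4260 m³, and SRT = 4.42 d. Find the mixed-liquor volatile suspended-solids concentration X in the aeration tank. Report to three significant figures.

X = Y·Q·ΔS·θ_c / [V·(1 + k_d θ_c)] = 0.553 × 1960 × (1460 − 13.6) × 4.42 / [4260 × (1 + 0.0621 × 4.42)] = 1276 mg/L.

X ≈ 1280 mg/L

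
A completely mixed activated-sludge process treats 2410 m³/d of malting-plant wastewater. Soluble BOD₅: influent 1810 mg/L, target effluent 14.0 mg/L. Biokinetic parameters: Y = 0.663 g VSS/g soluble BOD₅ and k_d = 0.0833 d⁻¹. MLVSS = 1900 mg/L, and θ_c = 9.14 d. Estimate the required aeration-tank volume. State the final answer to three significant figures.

V ≈ 7840 m³

From the SRT design equation V = Y Q (S₀−S) θ_c / [X (1 + k_d θ_c)] = 0.663 × 2410 × (1810 − 14.0) × 9.14 / [1900 × (1 + 0.0833 × 9.14)] = 2.62×10^7 / 3347 = 7838 m³.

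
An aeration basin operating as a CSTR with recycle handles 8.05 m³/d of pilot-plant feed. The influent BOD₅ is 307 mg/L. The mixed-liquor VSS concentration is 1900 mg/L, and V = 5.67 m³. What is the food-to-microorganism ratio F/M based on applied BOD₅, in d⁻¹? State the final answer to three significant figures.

Food-to-microorganism ratio F/M = Q S₀ / (V X) = 8.05 × 307 / (5.670 × 1900) = 0.2294 d⁻¹.

F/M ≈ 0.229 d⁻¹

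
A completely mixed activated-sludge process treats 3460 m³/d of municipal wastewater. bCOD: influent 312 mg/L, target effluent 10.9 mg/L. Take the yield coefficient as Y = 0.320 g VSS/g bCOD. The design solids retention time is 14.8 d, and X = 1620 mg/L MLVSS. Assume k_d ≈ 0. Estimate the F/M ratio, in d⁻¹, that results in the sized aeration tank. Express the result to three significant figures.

F/M ≈ 0.219 d⁻¹

Biomass mass balance (decay neglected): V·X = Y·Q·(S₀ − S)·θ_c, so V = 0.320 × 3460 × (312 − 10.9) × 14.8 / 1620 = 3046 m³.
Food-to-microorganism ratio F/M = Q S₀ / (V X) = 3460 × 312 / (3046 × 1620) = 0.2188 d⁻¹.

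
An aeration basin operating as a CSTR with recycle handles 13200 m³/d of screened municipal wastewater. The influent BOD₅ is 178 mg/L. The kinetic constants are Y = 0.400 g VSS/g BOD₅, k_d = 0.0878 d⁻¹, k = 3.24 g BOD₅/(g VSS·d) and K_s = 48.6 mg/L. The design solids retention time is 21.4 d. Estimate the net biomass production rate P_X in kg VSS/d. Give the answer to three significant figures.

P_X ≈ 316 kg VSS/d

From the Monod/SRT balance for a CMAS, S = K_s·(1+k_d θ_c)/[θ_c·(Y k − k_d) − 1] = 48.6 × (1 + 0.0878 × 21.4) / [21.4 × (0.400 × 3.24 − 0.0878) − 1] = 139.9 / 24.86 = 5.629 mg/L.
Correct the yield for decay: Y_obs = Y/(1 + k_d θ_c) = 0.400 / (1 + 0.0878 × 21.4) = 0.400 / 2.879 = 0.1389.
Mass of BOD₅ removed per day: Q(S₀ − S) = 13200 × 172.4 g/m³ = 2275 kg/d.
Biomass produced: P_X = Y_obs·Q·ΔS = 0.1389 × 2275 ≈ 316.1 kg VSS/d.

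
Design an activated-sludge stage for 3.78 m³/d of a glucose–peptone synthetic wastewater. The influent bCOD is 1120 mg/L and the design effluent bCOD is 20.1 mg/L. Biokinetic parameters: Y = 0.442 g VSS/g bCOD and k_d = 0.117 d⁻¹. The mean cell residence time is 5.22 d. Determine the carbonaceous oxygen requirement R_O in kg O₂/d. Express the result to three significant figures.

R_O ≈ 2.54 kg O₂/d

Observed yield with endogenous decay: Y_obs = Y / (1 + k_d·θ_c) = 0.442 / (1 + 0.117 × 5.22) = 0.442 / 1.611 = 0.2744 g VSS/g bCOD.
ΔS = 1120 − 20.1 = 1100 mg/L, so the substrate removal rate is 3.78 × 1100/1000 = 4.158 kg bCOD/d.
P_X = Y_obs·Q·(S₀ − S) = 0.2744 × 4.158 = 1.141 kg VSS/d.
Carbonaceous O₂ demand = substrate oxidised − cell-mass equivalent = 4.158 − 1.42 × 1.141 = 2.538 kg O₂/d.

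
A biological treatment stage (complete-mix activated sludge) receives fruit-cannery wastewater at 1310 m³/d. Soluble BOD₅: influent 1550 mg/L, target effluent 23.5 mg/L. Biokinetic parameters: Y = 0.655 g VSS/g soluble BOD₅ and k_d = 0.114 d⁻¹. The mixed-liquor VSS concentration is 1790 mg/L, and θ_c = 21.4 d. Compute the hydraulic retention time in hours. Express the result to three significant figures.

From the SRT design equation V = Y Q (S₀−S) θ_c / [X (1 + k_d θ_c)] = 0.655 × 1310 × (1550 − 23.5) × 21.4 / [1790 × (1 + 0.114 × 21.4)] = 2.8×10^7 / 6157 = 4553 m³.
τ = V/Q = 4553/1310 = 3.475 d, or 83.41 h.

τ ≈ 83.4 h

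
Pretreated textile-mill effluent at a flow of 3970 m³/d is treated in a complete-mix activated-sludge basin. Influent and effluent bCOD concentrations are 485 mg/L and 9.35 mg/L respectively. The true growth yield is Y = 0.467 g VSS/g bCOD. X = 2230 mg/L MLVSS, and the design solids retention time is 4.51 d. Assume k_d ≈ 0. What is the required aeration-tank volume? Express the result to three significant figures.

V·X = Y·Q·ΔS·θ_c gives V = 0.467 × 3970 × (485 − 9.35) × 4.51 / 2230 = 1783 m³.

V ≈ 1780 m³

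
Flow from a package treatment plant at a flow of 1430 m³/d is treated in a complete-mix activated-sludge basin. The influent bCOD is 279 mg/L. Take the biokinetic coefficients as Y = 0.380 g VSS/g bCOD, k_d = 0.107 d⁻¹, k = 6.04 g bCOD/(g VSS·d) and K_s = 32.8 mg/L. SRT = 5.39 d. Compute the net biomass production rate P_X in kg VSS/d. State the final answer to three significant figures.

For a completely mixed reactor with recycle the Lawrence–McCarty relation gives S = K_s·(1 + k_d·θ_c) / [θ_c·(Y·k − k_d) − 1] = 32.8 × (1 + 0.107 × 5.39) / [5.39 × (0.380 × 6.04 − 0.107) − 1] = 51.72 / 10.79 = 4.791 mg/L.
Correct the yield for decay: Y_obs = Y/(1 + k_d θ_c) = 0.380 / (1 + 0.107 × 5.39) = 0.380 / 1.577 = 0.2410.
Substrate removed = Q·(S₀ − S) = 1430 m³/d × (279 − 4.79) g/m³ = 3.92×10^5 g/d = 392.1 kg/d.
So the net sludge growth is P_X = 0.2410 × 392.1 = 94.50 kg VSS/d.

P_X ≈ 94.5 kg VSS/d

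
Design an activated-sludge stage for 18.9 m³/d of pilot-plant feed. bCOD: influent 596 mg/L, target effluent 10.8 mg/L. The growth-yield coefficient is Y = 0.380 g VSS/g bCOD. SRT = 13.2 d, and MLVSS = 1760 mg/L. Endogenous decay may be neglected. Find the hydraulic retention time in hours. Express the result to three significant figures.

τ ≈ 40.0 h

With k_d = 0 the design equation reduces to V = Y Q (S₀−S) θ_c / X = 0.380 × 18.9 × (596 − 10.8) × 13.2 / 1760 = 31.52 m³.
Hydraulic retention time τ = V/Q = 31.52 / 18.9 = 1.668 d = 40.03 h.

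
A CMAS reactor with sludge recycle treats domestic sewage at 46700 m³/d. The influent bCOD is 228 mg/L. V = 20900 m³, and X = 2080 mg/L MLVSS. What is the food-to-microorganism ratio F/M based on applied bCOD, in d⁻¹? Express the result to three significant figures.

F/M = Q·S₀ / (V·X) = 46700 × 228 / (20900 × 2080) = 0.2449 g bCOD·(g VSS·d)⁻¹.

F/M ≈ 0.245 d⁻¹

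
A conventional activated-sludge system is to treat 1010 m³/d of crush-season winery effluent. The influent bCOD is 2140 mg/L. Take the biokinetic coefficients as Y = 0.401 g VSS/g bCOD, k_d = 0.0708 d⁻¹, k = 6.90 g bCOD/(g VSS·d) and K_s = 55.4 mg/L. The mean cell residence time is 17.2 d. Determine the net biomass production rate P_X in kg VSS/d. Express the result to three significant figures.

Effluent substrate depends only on kinetics and SRT: S = K_s(1 + k_d θ_c) / [θ_c(Yk − k_d) − 1] = 55.4 × (1 + 0.0708 × 17.2) / [17.2 × (0.401 × 6.90 − 0.0708) − 1] = 122.9 / 45.37 = 2.708 mg/L.
The observed yield is Y_obs = Y/(1 + k_d·θ_c) = 0.401 / (1 + 0.0708 × 17.2) = 0.401 / 2.218 = 0.1808 g VSS per g bCOD removed.
Q·(S₀ − S) = 1010 × (2140 − 2.71) × 10⁻³ = 2159 kg/d removed.
So the net sludge growth is P_X = 0.1808 × 2159 = 390.3 kg VSS/d.

P_X ≈ 390 kg VSS/d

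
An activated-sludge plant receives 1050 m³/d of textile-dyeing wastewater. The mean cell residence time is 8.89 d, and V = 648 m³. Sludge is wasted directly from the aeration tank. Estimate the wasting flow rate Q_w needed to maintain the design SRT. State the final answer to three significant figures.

For wasting at MLVSS concentration, Q_w = V/θ_c = 648.0/8.89 = 72.89 m³/d.

Q_w ≈ 72.9 m³/d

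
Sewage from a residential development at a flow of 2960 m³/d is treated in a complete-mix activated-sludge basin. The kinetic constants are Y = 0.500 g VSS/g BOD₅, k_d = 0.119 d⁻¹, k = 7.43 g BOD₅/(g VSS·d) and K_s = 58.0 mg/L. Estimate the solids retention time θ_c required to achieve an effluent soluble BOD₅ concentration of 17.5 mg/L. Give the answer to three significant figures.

θ_c ≈ 1.35 d

Specific growth rate at S = 17.5 mg/L: μ = YkS/(K_s+S) = 0.500·7.43·17.5/(58.0+17.5) = 0.8611 d⁻¹.
θ_c = 1/(μ − k_d) = 1/(0.8611 − 0.119) = 1/0.7421 = 1.348 d.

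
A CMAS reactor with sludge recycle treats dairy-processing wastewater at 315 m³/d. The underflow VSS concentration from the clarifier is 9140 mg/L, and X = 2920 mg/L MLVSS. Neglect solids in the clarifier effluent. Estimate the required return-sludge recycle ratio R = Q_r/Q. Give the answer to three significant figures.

R ≈ 0.469

R = Q_r/Q = X/(X_r − X) = 2920 / (9140 − 2920) = 0.4695.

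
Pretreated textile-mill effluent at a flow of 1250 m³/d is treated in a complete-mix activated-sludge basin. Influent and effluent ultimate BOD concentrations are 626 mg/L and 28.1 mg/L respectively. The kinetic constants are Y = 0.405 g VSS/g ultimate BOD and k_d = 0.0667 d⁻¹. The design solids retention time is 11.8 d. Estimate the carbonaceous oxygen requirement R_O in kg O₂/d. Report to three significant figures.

R_O ≈ 507 kg O₂/d

Observed yield with endogenous decay: Y_obs = Y / (1 + k_d·θ_c) = 0.405 / (1 + 0.0667 × 11.8) = 0.405 / 1.787 = 0.2266 g VSS/g ultimate BOD.
ΔS = 626 − 28.1 = 597.9 mg/L, so the substrate removal rate is 1250 × 597.9/1000 = 747.4 kg ultimate BOD/d.
Net sludge production P_X = 0.2266 × 747.4 = 169.4 kg VSS/d.
Carbonaceous O₂ demand = substrate oxidised − cell-mass equivalent = 747.4 − 1.42 × 169.4 = 506.9 kg O₂/d.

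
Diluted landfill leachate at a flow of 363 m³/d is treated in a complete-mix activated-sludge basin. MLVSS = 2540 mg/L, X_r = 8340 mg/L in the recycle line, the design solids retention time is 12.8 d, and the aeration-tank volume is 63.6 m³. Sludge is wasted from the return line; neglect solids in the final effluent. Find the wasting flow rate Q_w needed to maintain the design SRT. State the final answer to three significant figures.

θ_c = V·X/(Q_w·X_r) when wasting from the recycle, so Q_w = V·X/(θ_c·X_r) = 63.60 × 2540 / (12.8 × 8340) = 1.513 m³/d.

Q_w ≈ 1.51 m³/d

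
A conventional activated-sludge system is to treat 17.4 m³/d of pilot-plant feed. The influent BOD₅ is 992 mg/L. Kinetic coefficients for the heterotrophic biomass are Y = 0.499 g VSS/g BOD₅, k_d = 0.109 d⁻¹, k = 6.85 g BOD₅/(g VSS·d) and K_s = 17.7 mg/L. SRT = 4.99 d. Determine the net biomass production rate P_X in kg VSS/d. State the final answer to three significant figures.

For a completely mixed reactor with recycle the Lawrence–McCarty relation gives S = K_s·(1 + k_d·θ_c) / [θ_c·(Y·k − k_d) − 1] = 17.7 × (1 + 0.109 × 4.99) / [4.99 × (0.499 × 6.85 − 0.109) − 1] = 27.33 / 15.51 = 1.762 mg/L.
The observed yield is Y_obs = Y/(1 + k_d·θ_c) = 0.499 / (1 + 0.109 × 4.99) = 0.499 / 1.544 = 0.3232 g VSS per g BOD₅ removed.
ΔS = 992 − 1.76 = 990.2 mg/L, so the substrate removal rate is 17.4 × 990.2/1000 = 17.23 kg BOD₅/d.
So the net sludge growth is P_X = 0.3232 × 17.23 = 5.569 kg VSS/d.

P_X ≈ 5.57 kg VSS/d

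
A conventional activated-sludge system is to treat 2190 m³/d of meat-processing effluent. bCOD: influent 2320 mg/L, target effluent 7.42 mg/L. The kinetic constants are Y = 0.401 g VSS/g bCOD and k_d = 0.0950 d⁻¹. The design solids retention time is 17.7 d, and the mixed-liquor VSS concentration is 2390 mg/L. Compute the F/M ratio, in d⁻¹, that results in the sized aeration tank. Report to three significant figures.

Rearranging the biomass balance for a CMAS with decay, V = Y·Q·ΔS·θ_c / [X·(1+k_d θ_c)] = 0.401 × 2190 × (2320 − 7.42) × 17.7 / [2390 × (1 + 0.0950 × 17.7)] = 3.59×10^7 / 6409 = 5609 m³.
F/M = applied load / biomass = Q·S₀/(V·X) = 2190 × 2320 / (5609 × 2390) = 0.3790 d⁻¹.

F/M ≈ 0.379 d⁻¹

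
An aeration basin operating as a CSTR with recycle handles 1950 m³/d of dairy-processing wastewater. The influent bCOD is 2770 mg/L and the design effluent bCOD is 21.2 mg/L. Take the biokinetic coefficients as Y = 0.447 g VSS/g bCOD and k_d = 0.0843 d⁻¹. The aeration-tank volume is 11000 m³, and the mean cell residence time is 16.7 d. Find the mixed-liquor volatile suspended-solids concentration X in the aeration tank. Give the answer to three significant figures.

X = Y·Q·ΔS·θ_c / [V·(1 + k_d θ_c)] = 0.447 × 1950 × (2770 − 21.2) × 16.7 / [11000 × (1 + 0.0843 × 16.7)] = 1511 mg/L.

X ≈ 1510 mg/L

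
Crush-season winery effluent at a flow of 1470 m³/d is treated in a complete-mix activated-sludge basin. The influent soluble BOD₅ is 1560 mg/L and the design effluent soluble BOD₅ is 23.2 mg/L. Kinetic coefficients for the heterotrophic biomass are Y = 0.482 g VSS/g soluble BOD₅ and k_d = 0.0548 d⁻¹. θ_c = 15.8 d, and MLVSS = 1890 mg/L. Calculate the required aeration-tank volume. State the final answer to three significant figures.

V ≈ 4880 m³

Steady-state biomass mass balance: V·X·(1 + k_d·θ_c) = Y·Q·(S₀ − S)·θ_c, so V = 0.482 × 1470 × (1560 − 23.2) × 15.8 / [1890 × (1 + 0.0548 × 15.8)] = 1.72×10^7 / 3526 = 4879 m³.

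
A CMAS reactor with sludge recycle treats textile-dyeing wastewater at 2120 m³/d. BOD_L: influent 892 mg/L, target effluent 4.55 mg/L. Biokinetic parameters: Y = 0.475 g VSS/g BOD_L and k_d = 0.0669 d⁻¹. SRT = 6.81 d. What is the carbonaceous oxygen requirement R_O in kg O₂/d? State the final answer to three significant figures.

Y_obs = Y / (1 + k_d θ_c) = 0.475 / (1 + 0.0669 × 6.81) = 0.475 / 1.456 = 0.3263.
ΔS = 892 − 4.55 = 887.5 mg/L, so the substrate removal rate is 2120 × 887.5/1000 = 1881 kg BOD_L/d.
P_X = Y_obs·Q·(S₀ − S) = 0.3263 × 1881 = 614.0 kg VSS/d.
R_O = Q·(S₀ − S) − 1.42·P_X = 1881 − 1.42 × 614.0 = 1010 kg O₂/d.

R_O ≈ 1010 kg O₂/d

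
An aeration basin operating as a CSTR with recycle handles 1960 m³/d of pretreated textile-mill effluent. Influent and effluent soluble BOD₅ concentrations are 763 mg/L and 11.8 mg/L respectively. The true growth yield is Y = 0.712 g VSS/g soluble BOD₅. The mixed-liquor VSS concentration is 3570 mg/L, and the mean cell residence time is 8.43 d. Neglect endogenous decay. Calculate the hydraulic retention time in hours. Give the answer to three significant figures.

V·X = Y·Q·ΔS·θ_c gives V = 0.712 × 1960 × (763 − 11.8) × 8.43 / 3570 = 2475 m³.
Hydraulic retention time τ = V/Q = 2475 / 1960 = 1.263 d = 30.31 h.

τ ≈ 30.3 h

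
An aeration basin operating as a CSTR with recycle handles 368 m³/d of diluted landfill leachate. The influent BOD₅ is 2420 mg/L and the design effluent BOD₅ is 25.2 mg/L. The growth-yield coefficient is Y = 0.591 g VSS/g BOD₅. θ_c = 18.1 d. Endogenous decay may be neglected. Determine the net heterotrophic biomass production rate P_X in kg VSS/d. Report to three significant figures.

With endogenous decay neglected, the observed yield equals the true yield: Y_obs = Y = 0.591 g VSS/g BOD₅.
Mass of BOD₅ removed per day: Q(S₀ − S) = 368 × 2395 g/m³ = 881.3 kg/d.
P_X = Y_obs · Q(S₀ − S) = 0.5910 × 881.3 = 520.8 kg VSS/d.

P_X ≈ 521 kg VSS/d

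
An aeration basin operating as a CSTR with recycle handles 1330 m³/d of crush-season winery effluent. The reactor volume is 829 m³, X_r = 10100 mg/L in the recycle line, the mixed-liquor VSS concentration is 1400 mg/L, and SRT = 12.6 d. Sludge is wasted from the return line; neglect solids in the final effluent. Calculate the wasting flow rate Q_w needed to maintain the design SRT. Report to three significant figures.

Q_w = (V·X)/(θ_c X_r) = 829.0 × 1400 / (12.6 × 10100) = 9.120 m³/d.

Q_w ≈ 9.12 m³/d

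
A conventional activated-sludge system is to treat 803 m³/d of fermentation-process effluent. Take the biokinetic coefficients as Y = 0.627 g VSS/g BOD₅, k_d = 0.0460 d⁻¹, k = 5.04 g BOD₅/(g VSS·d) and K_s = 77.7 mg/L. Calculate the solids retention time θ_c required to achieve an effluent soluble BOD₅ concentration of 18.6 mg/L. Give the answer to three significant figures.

θ_c ≈ 1.77 d

Specific growth rate at S = 18.6 mg/L: μ = YkS/(K_s+S) = 0.627·5.04·18.6/(77.7+18.6) = 0.6104 d⁻¹.
θ_c = 1/(μ − k_d) = 1/(0.6104 − 0.0460) = 1/0.5644 = 1.772 d.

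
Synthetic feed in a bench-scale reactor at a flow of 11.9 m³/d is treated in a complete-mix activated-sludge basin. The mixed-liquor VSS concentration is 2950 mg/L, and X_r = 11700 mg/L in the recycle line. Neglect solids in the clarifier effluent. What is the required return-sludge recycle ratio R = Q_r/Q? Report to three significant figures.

R ≈ 0.337

Mass balance around the secondary clarifier (neglecting effluent solids): R = X / (X_r − X) = 2950 / (11700 − 2950) = 0.3371.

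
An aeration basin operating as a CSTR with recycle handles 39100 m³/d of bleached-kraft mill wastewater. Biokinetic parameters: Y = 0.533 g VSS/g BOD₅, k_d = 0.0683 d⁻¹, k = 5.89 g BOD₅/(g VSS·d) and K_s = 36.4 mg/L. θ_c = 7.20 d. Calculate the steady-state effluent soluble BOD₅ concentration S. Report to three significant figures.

S ≈ 2.57 mg/L

From the Monod/SRT balance for a CMAS, S = K_s·(1+k_d θ_c)/[θ_c·(Y k − k_d) − 1] = 36.4 × (1 + 0.0683 × 7.20) / [7.20 × (0.533 × 5.89 − 0.0683) − 1] = 54.30 / 21.11 = 2.572 mg/L.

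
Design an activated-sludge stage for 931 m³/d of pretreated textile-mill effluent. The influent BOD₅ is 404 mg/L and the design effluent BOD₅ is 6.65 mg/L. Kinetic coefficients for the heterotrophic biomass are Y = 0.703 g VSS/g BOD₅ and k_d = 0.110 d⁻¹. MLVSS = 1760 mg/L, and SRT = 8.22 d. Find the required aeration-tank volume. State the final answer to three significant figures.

Steady-state biomass mass balance: V·X·(1 + k_d·θ_c) = Y·Q·(S₀ − S)·θ_c, so V = 0.703 × 931 × (404 − 6.65) × 8.22 / [1760 × (1 + 0.110 × 8.22)] = 2.14×10^6 / 3351 = 637.9 m³.

V ≈ 638 m³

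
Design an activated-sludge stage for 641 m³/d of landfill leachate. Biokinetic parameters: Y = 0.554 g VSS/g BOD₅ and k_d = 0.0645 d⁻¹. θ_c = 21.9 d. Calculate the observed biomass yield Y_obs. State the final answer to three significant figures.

Y_obs ≈ 0.230 g VSS/g BOD₅

Y_obs = Y / (1 + k_d θ_c) = 0.554 / (1 + 0.0645 × 21.9) = 0.554 / 2.413 = 0.2296.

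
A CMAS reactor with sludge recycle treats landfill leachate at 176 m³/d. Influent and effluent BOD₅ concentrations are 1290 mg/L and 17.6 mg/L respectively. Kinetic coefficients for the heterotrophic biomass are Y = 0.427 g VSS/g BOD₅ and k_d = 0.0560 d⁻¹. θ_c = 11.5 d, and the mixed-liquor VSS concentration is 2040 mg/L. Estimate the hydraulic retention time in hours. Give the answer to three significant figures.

Rearranging the biomass balance for a CMAS with decay, V = Y·Q·ΔS·θ_c / [X·(1+k_d θ_c)] = 0.427 × 176 × (1290 − 17.6) × 11.5 / [2040 × (1 + 0.0560 × 11.5)] = 1.1×10^6 / 3354 = 327.9 m³.
τ = V/Q = 327.9/176 = 1.863 d, or 44.71 h.

τ ≈ 44.7 h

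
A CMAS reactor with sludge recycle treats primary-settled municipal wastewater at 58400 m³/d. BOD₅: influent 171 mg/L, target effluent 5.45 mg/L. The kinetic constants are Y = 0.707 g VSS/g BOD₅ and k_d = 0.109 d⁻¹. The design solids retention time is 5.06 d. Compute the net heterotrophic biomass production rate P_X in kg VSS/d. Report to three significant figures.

Correct the yield for decay: Y_obs = Y/(1 + k_d θ_c) = 0.707 / (1 + 0.109 × 5.06) = 0.707 / 1.552 = 0.4557.
Mass of BOD₅ removed per day: Q(S₀ − S) = 58400 × 165.6 g/m³ = 9668 kg/d.
Net biomass production P_X = Y_obs × Q·(S₀ − S) = 0.4557 × 9668 = 4406 kg VSS/d.

P_X ≈ 4410 kg VSS/d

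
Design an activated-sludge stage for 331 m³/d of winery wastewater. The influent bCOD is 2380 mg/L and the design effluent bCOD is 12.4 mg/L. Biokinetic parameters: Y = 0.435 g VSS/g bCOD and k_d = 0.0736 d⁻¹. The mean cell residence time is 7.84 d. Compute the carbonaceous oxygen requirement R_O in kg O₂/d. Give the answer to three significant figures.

R_O ≈ 477 kg O₂/d

Observed yield with endogenous decay: Y_obs = Y / (1 + k_d·θ_c) = 0.435 / (1 + 0.0736 × 7.84) = 0.435 / 1.577 = 0.2758 g VSS/g bCOD.
Q·(S₀ − S) = 331 × (2380 − 12.4) × 10⁻³ = 783.7 kg/d removed.
P_X = Y_obs·Q·(S₀ − S) = 0.2758 × 783.7 = 216.2 kg VSS/d.
R_O = Q·(S₀ − S) − 1.42·P_X = 783.7 − 1.42 × 216.2 = 476.7 kg O₂/d.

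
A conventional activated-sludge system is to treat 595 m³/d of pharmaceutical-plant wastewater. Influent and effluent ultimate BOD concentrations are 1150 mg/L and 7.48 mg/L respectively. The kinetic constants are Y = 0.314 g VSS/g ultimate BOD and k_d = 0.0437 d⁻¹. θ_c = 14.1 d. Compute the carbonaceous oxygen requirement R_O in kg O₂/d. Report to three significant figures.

R_O ≈ 492 kg O₂/d

Observed yield with endogenous decay: Y_obs = Y / (1 + k_d·θ_c) = 0.314 / (1 + 0.0437 × 14.1) = 0.314 / 1.616 = 0.1943 g VSS/g ultimate BOD.
Mass of ultimate BOD removed per day: Q(S₀ − S) = 595 × 1143 g/m³ = 679.8 kg/d.
Net sludge production P_X = 0.1943 × 679.8 = 132.1 kg VSS/d.
Carbonaceous O₂ demand = substrate oxidised − cell-mass equivalent = 679.8 − 1.42 × 132.1 = 492.3 kg O₂/d.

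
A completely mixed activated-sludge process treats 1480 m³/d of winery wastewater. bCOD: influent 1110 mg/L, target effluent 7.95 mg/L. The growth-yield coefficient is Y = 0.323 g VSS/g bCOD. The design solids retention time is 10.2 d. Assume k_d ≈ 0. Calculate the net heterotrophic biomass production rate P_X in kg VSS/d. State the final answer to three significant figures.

P_X ≈ 527 kg VSS/d

No decay correction is needed, so Y_obs = Y = 0.323.
Q·(S₀ − S) = 1480 × (1110 − 7.95) × 10⁻³ = 1631 kg/d removed.
Net biomass production P_X = Y_obs × Q·(S₀ − S) = 0.3230 × 1631 = 526.8 kg VSS/d.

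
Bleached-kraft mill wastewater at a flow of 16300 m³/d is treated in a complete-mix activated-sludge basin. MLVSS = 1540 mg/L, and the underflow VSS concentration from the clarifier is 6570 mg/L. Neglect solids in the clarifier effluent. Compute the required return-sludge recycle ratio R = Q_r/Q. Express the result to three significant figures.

Mass balance around the secondary clarifier (neglecting effluent solids): R = X / (X_r − X) = 1540 / (6570 − 1540) = 0.3062.

R ≈ 0.306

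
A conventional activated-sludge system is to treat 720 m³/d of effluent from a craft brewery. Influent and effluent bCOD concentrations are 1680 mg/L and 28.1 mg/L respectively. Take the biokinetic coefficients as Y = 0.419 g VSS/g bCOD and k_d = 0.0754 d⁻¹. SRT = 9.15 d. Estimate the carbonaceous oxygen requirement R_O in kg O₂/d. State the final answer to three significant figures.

R_O ≈ 771 kg O₂/d

Y_obs = Y / (1 + k_d θ_c) = 0.419 / (1 + 0.0754 × 9.15) = 0.419 / 1.690 = 0.2479.
Substrate removed = Q·(S₀ − S) = 720 m³/d × (1680 − 28.1) g/m³ = 1.19×10^6 g/d = 1189 kg/d.
Net sludge production P_X = 0.2479 × 1189 = 294.9 kg VSS/d.
Carbonaceous O₂ demand = substrate oxidised − cell-mass equivalent = 1189 − 1.42 × 294.9 = 770.6 kg O₂/d.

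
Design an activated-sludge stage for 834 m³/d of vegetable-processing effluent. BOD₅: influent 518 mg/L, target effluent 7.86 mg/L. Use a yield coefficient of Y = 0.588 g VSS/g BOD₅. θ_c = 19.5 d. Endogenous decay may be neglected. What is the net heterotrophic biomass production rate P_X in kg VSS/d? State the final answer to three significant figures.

With endogenous decay neglected, the observed yield equals the true yield: Y_obs = Y = 0.588 g VSS/g BOD₅.
Mass of BOD₅ removed per day: Q(S₀ − S) = 834 × 510.1 g/m³ = 425.5 kg/d.
Net biomass production P_X = Y_obs × Q·(S₀ − S) = 0.5880 × 425.5 = 250.2 kg VSS/d.

P_X ≈ 250 kg VSS/d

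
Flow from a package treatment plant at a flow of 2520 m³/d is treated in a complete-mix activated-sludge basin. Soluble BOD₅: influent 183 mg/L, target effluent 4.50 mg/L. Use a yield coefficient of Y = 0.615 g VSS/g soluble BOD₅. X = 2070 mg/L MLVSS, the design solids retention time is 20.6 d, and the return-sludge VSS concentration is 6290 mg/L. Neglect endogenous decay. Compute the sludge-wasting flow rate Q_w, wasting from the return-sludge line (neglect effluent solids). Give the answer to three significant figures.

With k_d = 0 the design equation reduces to V = Y Q (S₀−S) θ_c / X = 0.615 × 2520 × (183 − 4.50) × 20.6 / 2070 = 2753 m³.
Wasting from the return line (neglecting effluent solids): Q_w = V·X / (θ_c·X_r) = 2753 × 2070 / (20.6 × 6290) = 43.98 m³/d.

Q_w ≈ 44.0 m³/d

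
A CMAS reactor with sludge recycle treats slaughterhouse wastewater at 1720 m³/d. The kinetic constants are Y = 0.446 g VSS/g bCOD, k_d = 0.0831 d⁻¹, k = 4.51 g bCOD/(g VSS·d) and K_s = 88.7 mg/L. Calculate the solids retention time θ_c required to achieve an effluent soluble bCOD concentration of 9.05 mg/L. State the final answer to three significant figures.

θ_c ≈ 9.70 d

Specific growth rate at S = 9.05 mg/L: μ = YkS/(K_s+S) = 0.446·4.51·9.05/(88.7+9.05) = 0.1862 d⁻¹.
1/θ_c = 0.1862 − 0.0831 = 0.1031 d⁻¹, so θ_c = 9.697 d.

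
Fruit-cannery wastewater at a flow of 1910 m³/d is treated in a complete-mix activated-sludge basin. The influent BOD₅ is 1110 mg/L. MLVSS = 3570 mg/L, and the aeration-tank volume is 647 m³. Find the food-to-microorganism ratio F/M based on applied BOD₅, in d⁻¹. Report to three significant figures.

Food-to-microorganism ratio F/M = Q S₀ / (V X) = 1910 × 1110 / (647.0 × 3570) = 0.9179 d⁻¹.

F/M ≈ 0.918 d⁻¹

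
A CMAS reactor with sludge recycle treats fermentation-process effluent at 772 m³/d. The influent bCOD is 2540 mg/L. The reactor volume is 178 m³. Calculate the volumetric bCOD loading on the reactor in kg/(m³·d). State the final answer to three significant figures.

L_v ≈ 11.0 kg bCOD/(m³·d)

L_v = Q S₀ / V = 772 × 2540 × 10⁻³ / 178.0 = 11.02 kg/(m³·d).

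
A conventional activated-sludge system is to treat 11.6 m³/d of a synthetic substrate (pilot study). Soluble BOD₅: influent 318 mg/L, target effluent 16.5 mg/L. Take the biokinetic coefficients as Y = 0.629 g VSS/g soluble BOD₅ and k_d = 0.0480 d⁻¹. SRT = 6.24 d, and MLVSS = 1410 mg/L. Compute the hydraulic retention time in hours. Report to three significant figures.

τ ≈ 15.5 h

Steady-state biomass mass balance: V·X·(1 + k_d·θ_c) = Y·Q·(S₀ − S)·θ_c, so V = 0.629 × 11.6 × (318 − 16.5) × 6.24 / [1410 × (1 + 0.0480 × 6.24)] = 1.37×10^4 / 1832 = 7.492 m³.
τ = V/Q = 7.492/11.6 = 0.6458 d, or 15.50 h.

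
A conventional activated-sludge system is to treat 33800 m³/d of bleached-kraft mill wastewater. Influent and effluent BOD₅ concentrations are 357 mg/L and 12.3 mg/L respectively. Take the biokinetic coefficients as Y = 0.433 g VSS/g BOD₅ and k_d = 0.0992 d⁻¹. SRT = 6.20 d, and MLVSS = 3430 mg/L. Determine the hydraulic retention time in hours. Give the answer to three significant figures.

τ ≈ 4.01 h

Rearranging the biomass balance for a CMAS with decay, V = Y·Q·ΔS·θ_c / [X·(1+k_d θ_c)] = 0.433 × 33800 × (357 − 12.3) × 6.20 / [3430 × (1 + 0.0992 × 6.20)] = 3.13×10^7 / 5540 = 5646 m³.
τ = V/Q = 5646/33800 = 0.1670 d, or 4.009 h.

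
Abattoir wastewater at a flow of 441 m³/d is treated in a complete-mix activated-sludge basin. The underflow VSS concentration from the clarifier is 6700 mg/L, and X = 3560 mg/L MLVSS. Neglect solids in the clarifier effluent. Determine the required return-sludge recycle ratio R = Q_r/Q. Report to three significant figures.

R = Q_r/Q = X/(X_r − X) = 3560 / (6700 − 3560) = 1.134.

R ≈ 1.13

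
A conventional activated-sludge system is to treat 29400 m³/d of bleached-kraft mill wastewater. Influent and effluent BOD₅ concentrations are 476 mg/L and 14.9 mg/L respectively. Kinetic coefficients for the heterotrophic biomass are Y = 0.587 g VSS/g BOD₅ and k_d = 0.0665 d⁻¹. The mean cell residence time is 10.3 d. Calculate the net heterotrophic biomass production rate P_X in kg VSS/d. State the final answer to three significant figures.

P_X ≈ 4720 kg VSS/d

Observed yield with endogenous decay: Y_obs = Y / (1 + k_d·θ_c) = 0.587 / (1 + 0.0665 × 10.3) = 0.587 / 1.685 = 0.3484 g VSS/g BOD₅.
Mass of BOD₅ removed per day: Q(S₀ − S) = 29400 × 461.1 g/m³ = 13556 kg/d.
So the net sludge growth is P_X = 0.3484 × 13556 = 4723 kg VSS/d.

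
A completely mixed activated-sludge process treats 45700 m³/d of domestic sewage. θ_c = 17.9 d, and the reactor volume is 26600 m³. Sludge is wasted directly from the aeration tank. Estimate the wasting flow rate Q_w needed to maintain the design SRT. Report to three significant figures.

Q_w ≈ 1490 m³/d

Wasting from the aeration tank: Q_w = V / θ_c = 26600 / 17.9 = 1486 m³/d.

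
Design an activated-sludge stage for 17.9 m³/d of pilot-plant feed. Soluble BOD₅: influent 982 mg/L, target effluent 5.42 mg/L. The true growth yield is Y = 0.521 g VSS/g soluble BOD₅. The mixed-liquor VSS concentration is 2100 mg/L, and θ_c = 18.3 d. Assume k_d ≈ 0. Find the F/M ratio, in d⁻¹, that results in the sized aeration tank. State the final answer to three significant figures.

F/M ≈ 0.105 d⁻¹

V·X = Y·Q·ΔS·θ_c gives V = 0.521 × 17.9 × (982 − 5.42) × 18.3 / 2100 = 79.37 m³.
F/M = Q·S₀ / (V·X) = 17.9 × 982 / (79.37 × 2100) = 0.1055 g soluble BOD₅·(g VSS·d)⁻¹.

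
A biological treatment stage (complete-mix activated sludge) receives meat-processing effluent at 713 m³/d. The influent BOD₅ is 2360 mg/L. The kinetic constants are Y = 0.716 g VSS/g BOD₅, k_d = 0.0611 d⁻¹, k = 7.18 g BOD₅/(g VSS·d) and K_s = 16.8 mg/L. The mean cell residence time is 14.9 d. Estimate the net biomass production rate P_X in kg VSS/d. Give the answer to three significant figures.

Effluent substrate depends only on kinetics and SRT: S = K_s(1 + k_d θ_c) / [θ_c(Yk − k_d) − 1] = 16.8 × (1 + 0.0611 × 14.9) / [14.9 × (0.716 × 7.18 − 0.0611) − 1] = 32.09 / 74.69 = 0.4297 mg/L.
Observed yield with endogenous decay: Y_obs = Y / (1 + k_d·θ_c) = 0.716 / (1 + 0.0611 × 14.9) = 0.716 / 1.910 = 0.3748 g VSS/g BOD₅.
Q·(S₀ − S) = 713 × (2360 − 0.430) × 10⁻³ = 1682 kg/d removed.
Net biomass production P_X = Y_obs × Q·(S₀ − S) = 0.3748 × 1682 = 630.5 kg VSS/d.

P_X ≈ 631 kg VSS/d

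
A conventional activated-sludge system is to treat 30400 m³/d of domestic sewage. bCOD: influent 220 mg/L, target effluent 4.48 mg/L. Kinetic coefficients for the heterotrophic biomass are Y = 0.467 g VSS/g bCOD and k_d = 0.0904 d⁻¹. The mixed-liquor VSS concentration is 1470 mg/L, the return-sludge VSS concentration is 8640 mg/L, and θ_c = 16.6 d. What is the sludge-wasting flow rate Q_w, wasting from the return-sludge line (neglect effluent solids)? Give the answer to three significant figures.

From the SRT design equation V = Y Q (S₀−S) θ_c / [X (1 + k_d θ_c)] = 0.467 × 30400 × (220 − 4.48) × 16.6 / [1470 × (1 + 0.0904 × 16.6)] = 5.08×10^7 / 3676 = 13817 m³.
θ_c = V·X/(Q_w·X_r) when wasting from the recycle, so Q_w = V·X/(θ_c·X_r) = 13817 × 1470 / (16.6 × 8640) = 141.6 m³/d.

Q_w ≈ 142 m³/d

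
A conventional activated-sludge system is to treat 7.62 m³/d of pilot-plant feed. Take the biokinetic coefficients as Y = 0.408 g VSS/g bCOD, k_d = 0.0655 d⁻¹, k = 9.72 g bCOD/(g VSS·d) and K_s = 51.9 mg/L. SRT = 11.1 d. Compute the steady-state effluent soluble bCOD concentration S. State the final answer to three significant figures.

S ≈ 2.12 mg/L

From the Monod/SRT balance for a CMAS, S = K_s·(1+k_d θ_c)/[θ_c·(Y k − k_d) − 1] = 51.9 × (1 + 0.0655 × 11.1) / [11.1 × (0.408 × 9.72 − 0.0655) − 1] = 89.63 / 42.29 = 2.119 mg/L.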